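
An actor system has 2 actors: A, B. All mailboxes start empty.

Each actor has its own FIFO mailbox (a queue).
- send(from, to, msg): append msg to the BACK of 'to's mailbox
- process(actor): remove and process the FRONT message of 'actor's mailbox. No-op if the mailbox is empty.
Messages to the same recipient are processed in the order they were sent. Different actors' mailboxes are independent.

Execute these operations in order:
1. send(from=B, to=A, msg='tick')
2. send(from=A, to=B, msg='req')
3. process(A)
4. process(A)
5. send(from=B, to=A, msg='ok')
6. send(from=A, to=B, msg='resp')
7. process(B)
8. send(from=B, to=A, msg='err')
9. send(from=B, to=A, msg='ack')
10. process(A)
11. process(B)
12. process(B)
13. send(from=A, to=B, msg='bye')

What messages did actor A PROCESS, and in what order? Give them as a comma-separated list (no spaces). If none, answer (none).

After 1 (send(from=B, to=A, msg='tick')): A:[tick] B:[]
After 2 (send(from=A, to=B, msg='req')): A:[tick] B:[req]
After 3 (process(A)): A:[] B:[req]
After 4 (process(A)): A:[] B:[req]
After 5 (send(from=B, to=A, msg='ok')): A:[ok] B:[req]
After 6 (send(from=A, to=B, msg='resp')): A:[ok] B:[req,resp]
After 7 (process(B)): A:[ok] B:[resp]
After 8 (send(from=B, to=A, msg='err')): A:[ok,err] B:[resp]
After 9 (send(from=B, to=A, msg='ack')): A:[ok,err,ack] B:[resp]
After 10 (process(A)): A:[err,ack] B:[resp]
After 11 (process(B)): A:[err,ack] B:[]
After 12 (process(B)): A:[err,ack] B:[]
After 13 (send(from=A, to=B, msg='bye')): A:[err,ack] B:[bye]

Answer: tick,ok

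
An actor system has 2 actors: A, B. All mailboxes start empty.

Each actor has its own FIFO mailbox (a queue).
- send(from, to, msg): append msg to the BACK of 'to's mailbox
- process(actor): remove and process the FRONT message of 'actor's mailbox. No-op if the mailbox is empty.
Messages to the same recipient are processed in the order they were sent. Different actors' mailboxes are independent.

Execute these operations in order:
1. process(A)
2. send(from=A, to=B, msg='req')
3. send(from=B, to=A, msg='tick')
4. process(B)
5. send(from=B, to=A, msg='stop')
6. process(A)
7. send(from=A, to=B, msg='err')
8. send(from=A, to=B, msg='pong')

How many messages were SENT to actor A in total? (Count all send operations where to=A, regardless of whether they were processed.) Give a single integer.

Answer: 2

Derivation:
After 1 (process(A)): A:[] B:[]
After 2 (send(from=A, to=B, msg='req')): A:[] B:[req]
After 3 (send(from=B, to=A, msg='tick')): A:[tick] B:[req]
After 4 (process(B)): A:[tick] B:[]
After 5 (send(from=B, to=A, msg='stop')): A:[tick,stop] B:[]
After 6 (process(A)): A:[stop] B:[]
After 7 (send(from=A, to=B, msg='err')): A:[stop] B:[err]
After 8 (send(from=A, to=B, msg='pong')): A:[stop] B:[err,pong]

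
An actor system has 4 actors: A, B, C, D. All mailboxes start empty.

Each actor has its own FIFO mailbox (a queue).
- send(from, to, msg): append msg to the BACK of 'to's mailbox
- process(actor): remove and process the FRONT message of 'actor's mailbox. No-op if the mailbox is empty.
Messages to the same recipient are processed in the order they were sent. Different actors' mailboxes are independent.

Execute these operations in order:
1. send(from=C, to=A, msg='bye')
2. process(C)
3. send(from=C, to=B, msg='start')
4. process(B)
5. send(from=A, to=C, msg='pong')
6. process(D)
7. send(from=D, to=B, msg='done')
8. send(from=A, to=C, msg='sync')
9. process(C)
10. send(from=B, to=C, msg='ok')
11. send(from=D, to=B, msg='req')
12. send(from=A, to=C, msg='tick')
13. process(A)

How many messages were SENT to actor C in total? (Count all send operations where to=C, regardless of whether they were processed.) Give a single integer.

After 1 (send(from=C, to=A, msg='bye')): A:[bye] B:[] C:[] D:[]
After 2 (process(C)): A:[bye] B:[] C:[] D:[]
After 3 (send(from=C, to=B, msg='start')): A:[bye] B:[start] C:[] D:[]
After 4 (process(B)): A:[bye] B:[] C:[] D:[]
After 5 (send(from=A, to=C, msg='pong')): A:[bye] B:[] C:[pong] D:[]
After 6 (process(D)): A:[bye] B:[] C:[pong] D:[]
After 7 (send(from=D, to=B, msg='done')): A:[bye] B:[done] C:[pong] D:[]
After 8 (send(from=A, to=C, msg='sync')): A:[bye] B:[done] C:[pong,sync] D:[]
After 9 (process(C)): A:[bye] B:[done] C:[sync] D:[]
After 10 (send(from=B, to=C, msg='ok')): A:[bye] B:[done] C:[sync,ok] D:[]
After 11 (send(from=D, to=B, msg='req')): A:[bye] B:[done,req] C:[sync,ok] D:[]
After 12 (send(from=A, to=C, msg='tick')): A:[bye] B:[done,req] C:[sync,ok,tick] D:[]
After 13 (process(A)): A:[] B:[done,req] C:[sync,ok,tick] D:[]

Answer: 4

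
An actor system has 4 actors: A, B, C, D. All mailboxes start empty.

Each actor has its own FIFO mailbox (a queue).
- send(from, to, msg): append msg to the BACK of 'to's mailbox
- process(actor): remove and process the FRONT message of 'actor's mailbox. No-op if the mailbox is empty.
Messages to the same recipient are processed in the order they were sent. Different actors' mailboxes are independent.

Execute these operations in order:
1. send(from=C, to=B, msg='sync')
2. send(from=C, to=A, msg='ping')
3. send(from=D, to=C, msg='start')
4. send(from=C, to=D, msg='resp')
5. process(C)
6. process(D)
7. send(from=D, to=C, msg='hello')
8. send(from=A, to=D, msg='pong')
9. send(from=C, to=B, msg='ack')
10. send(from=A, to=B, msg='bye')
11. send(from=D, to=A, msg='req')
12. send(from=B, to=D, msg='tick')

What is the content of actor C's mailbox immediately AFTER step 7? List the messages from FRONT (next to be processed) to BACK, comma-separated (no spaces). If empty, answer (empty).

After 1 (send(from=C, to=B, msg='sync')): A:[] B:[sync] C:[] D:[]
After 2 (send(from=C, to=A, msg='ping')): A:[ping] B:[sync] C:[] D:[]
After 3 (send(from=D, to=C, msg='start')): A:[ping] B:[sync] C:[start] D:[]
After 4 (send(from=C, to=D, msg='resp')): A:[ping] B:[sync] C:[start] D:[resp]
After 5 (process(C)): A:[ping] B:[sync] C:[] D:[resp]
After 6 (process(D)): A:[ping] B:[sync] C:[] D:[]
After 7 (send(from=D, to=C, msg='hello')): A:[ping] B:[sync] C:[hello] D:[]

hello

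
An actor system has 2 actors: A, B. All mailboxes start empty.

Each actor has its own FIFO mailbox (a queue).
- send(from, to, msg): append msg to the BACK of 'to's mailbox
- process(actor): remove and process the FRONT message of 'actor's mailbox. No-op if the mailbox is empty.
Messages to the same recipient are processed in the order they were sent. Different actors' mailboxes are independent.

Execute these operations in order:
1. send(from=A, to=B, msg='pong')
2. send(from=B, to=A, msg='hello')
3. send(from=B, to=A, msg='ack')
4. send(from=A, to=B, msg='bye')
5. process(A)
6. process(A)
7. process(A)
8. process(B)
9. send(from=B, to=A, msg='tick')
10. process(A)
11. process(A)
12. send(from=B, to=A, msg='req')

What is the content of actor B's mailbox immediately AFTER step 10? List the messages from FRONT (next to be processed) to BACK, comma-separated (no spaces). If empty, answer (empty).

After 1 (send(from=A, to=B, msg='pong')): A:[] B:[pong]
After 2 (send(from=B, to=A, msg='hello')): A:[hello] B:[pong]
After 3 (send(from=B, to=A, msg='ack')): A:[hello,ack] B:[pong]
After 4 (send(from=A, to=B, msg='bye')): A:[hello,ack] B:[pong,bye]
After 5 (process(A)): A:[ack] B:[pong,bye]
After 6 (process(A)): A:[] B:[pong,bye]
After 7 (process(A)): A:[] B:[pong,bye]
After 8 (process(B)): A:[] B:[bye]
After 9 (send(from=B, to=A, msg='tick')): A:[tick] B:[bye]
After 10 (process(A)): A:[] B:[bye]

bye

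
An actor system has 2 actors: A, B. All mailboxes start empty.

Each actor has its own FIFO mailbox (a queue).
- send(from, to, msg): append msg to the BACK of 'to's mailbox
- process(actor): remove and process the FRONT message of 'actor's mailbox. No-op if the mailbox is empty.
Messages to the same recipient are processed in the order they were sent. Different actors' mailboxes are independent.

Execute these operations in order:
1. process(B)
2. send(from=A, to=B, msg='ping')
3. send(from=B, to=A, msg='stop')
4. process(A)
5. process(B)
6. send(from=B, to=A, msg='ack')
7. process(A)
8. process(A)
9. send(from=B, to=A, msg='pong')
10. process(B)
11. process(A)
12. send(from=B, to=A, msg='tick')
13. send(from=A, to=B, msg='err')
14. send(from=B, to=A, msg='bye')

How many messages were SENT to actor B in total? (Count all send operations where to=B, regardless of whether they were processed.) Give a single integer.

Answer: 2

Derivation:
After 1 (process(B)): A:[] B:[]
After 2 (send(from=A, to=B, msg='ping')): A:[] B:[ping]
After 3 (send(from=B, to=A, msg='stop')): A:[stop] B:[ping]
After 4 (process(A)): A:[] B:[ping]
After 5 (process(B)): A:[] B:[]
After 6 (send(from=B, to=A, msg='ack')): A:[ack] B:[]
After 7 (process(A)): A:[] B:[]
After 8 (process(A)): A:[] B:[]
After 9 (send(from=B, to=A, msg='pong')): A:[pong] B:[]
After 10 (process(B)): A:[pong] B:[]
After 11 (process(A)): A:[] B:[]
After 12 (send(from=B, to=A, msg='tick')): A:[tick] B:[]
After 13 (send(from=A, to=B, msg='err')): A:[tick] B:[err]
After 14 (send(from=B, to=A, msg='bye')): A:[tick,bye] B:[err]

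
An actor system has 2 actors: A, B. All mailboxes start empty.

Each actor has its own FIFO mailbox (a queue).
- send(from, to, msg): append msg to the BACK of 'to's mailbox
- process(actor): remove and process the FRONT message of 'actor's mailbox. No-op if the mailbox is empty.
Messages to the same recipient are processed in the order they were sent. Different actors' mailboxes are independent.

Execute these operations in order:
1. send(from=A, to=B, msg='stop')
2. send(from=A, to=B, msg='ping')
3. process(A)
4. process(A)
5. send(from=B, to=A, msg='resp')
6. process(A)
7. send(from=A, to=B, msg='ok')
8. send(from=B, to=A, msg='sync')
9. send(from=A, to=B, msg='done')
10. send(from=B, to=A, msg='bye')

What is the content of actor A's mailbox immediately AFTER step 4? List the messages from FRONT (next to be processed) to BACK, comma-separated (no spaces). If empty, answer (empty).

After 1 (send(from=A, to=B, msg='stop')): A:[] B:[stop]
After 2 (send(from=A, to=B, msg='ping')): A:[] B:[stop,ping]
After 3 (process(A)): A:[] B:[stop,ping]
After 4 (process(A)): A:[] B:[stop,ping]

(empty)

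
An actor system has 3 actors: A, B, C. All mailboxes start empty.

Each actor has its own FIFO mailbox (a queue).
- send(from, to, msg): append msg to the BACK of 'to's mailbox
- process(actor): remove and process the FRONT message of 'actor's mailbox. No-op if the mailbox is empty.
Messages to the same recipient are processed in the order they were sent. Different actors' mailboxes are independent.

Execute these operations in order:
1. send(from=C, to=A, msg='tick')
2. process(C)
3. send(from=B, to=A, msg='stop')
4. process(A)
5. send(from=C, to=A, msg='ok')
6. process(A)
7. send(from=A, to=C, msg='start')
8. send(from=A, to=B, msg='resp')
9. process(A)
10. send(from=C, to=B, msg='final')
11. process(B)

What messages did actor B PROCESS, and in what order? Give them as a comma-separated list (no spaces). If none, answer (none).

Answer: resp

Derivation:
After 1 (send(from=C, to=A, msg='tick')): A:[tick] B:[] C:[]
After 2 (process(C)): A:[tick] B:[] C:[]
After 3 (send(from=B, to=A, msg='stop')): A:[tick,stop] B:[] C:[]
After 4 (process(A)): A:[stop] B:[] C:[]
After 5 (send(from=C, to=A, msg='ok')): A:[stop,ok] B:[] C:[]
After 6 (process(A)): A:[ok] B:[] C:[]
After 7 (send(from=A, to=C, msg='start')): A:[ok] B:[] C:[start]
After 8 (send(from=A, to=B, msg='resp')): A:[ok] B:[resp] C:[start]
After 9 (process(A)): A:[] B:[resp] C:[start]
After 10 (send(from=C, to=B, msg='final')): A:[] B:[resp,final] C:[start]
After 11 (process(B)): A:[] B:[final] C:[start]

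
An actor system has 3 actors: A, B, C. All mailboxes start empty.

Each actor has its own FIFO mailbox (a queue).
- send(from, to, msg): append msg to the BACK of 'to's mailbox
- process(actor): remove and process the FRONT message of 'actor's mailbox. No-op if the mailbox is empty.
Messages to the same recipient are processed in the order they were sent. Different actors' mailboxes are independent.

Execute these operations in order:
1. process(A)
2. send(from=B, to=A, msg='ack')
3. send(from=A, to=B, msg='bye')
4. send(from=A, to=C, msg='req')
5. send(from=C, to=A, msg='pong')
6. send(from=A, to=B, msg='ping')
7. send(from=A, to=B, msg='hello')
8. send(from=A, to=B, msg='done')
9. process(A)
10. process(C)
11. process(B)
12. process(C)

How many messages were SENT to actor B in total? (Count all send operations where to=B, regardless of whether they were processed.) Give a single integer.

Answer: 4

Derivation:
After 1 (process(A)): A:[] B:[] C:[]
After 2 (send(from=B, to=A, msg='ack')): A:[ack] B:[] C:[]
After 3 (send(from=A, to=B, msg='bye')): A:[ack] B:[bye] C:[]
After 4 (send(from=A, to=C, msg='req')): A:[ack] B:[bye] C:[req]
After 5 (send(from=C, to=A, msg='pong')): A:[ack,pong] B:[bye] C:[req]
After 6 (send(from=A, to=B, msg='ping')): A:[ack,pong] B:[bye,ping] C:[req]
After 7 (send(from=A, to=B, msg='hello')): A:[ack,pong] B:[bye,ping,hello] C:[req]
After 8 (send(from=A, to=B, msg='done')): A:[ack,pong] B:[bye,ping,hello,done] C:[req]
After 9 (process(A)): A:[pong] B:[bye,ping,hello,done] C:[req]
After 10 (process(C)): A:[pong] B:[bye,ping,hello,done] C:[]
After 11 (process(B)): A:[pong] B:[ping,hello,done] C:[]
After 12 (process(C)): A:[pong] B:[ping,hello,done] C:[]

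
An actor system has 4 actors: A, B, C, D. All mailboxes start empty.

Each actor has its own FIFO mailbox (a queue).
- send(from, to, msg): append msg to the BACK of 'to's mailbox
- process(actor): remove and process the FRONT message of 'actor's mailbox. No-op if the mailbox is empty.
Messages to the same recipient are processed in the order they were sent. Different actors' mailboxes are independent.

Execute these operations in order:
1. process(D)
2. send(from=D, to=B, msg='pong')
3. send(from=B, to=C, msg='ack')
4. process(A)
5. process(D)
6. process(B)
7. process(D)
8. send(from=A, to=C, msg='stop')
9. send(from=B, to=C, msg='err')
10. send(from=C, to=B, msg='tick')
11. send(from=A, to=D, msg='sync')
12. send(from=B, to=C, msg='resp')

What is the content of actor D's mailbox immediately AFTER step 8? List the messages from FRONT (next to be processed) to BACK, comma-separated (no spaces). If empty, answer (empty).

After 1 (process(D)): A:[] B:[] C:[] D:[]
After 2 (send(from=D, to=B, msg='pong')): A:[] B:[pong] C:[] D:[]
After 3 (send(from=B, to=C, msg='ack')): A:[] B:[pong] C:[ack] D:[]
After 4 (process(A)): A:[] B:[pong] C:[ack] D:[]
After 5 (process(D)): A:[] B:[pong] C:[ack] D:[]
After 6 (process(B)): A:[] B:[] C:[ack] D:[]
After 7 (process(D)): A:[] B:[] C:[ack] D:[]
After 8 (send(from=A, to=C, msg='stop')): A:[] B:[] C:[ack,stop] D:[]

(empty)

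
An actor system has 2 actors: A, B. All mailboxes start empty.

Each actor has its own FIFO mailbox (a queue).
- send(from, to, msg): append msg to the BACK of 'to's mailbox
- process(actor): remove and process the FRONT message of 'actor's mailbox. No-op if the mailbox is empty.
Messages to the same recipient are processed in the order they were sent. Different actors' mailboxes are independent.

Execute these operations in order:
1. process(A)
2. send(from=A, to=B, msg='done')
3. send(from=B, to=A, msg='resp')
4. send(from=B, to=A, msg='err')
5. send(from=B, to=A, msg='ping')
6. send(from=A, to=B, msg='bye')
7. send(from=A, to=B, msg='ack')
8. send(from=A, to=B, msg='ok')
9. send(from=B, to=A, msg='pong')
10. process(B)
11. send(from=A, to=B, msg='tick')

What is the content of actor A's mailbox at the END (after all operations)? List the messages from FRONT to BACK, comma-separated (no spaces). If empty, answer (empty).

Answer: resp,err,ping,pong

Derivation:
After 1 (process(A)): A:[] B:[]
After 2 (send(from=A, to=B, msg='done')): A:[] B:[done]
After 3 (send(from=B, to=A, msg='resp')): A:[resp] B:[done]
After 4 (send(from=B, to=A, msg='err')): A:[resp,err] B:[done]
After 5 (send(from=B, to=A, msg='ping')): A:[resp,err,ping] B:[done]
After 6 (send(from=A, to=B, msg='bye')): A:[resp,err,ping] B:[done,bye]
After 7 (send(from=A, to=B, msg='ack')): A:[resp,err,ping] B:[done,bye,ack]
After 8 (send(from=A, to=B, msg='ok')): A:[resp,err,ping] B:[done,bye,ack,ok]
After 9 (send(from=B, to=A, msg='pong')): A:[resp,err,ping,pong] B:[done,bye,ack,ok]
After 10 (process(B)): A:[resp,err,ping,pong] B:[bye,ack,ok]
After 11 (send(from=A, to=B, msg='tick')): A:[resp,err,ping,pong] B:[bye,ack,ok,tick]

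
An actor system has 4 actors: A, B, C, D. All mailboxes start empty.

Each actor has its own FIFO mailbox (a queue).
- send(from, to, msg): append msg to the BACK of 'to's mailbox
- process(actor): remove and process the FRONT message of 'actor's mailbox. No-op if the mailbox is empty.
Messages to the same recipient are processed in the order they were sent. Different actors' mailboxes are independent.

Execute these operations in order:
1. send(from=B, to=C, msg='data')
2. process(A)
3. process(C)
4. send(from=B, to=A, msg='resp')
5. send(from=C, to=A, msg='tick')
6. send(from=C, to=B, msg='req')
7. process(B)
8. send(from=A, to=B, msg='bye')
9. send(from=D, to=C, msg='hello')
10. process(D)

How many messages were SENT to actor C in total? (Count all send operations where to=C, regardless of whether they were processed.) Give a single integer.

Answer: 2

Derivation:
After 1 (send(from=B, to=C, msg='data')): A:[] B:[] C:[data] D:[]
After 2 (process(A)): A:[] B:[] C:[data] D:[]
After 3 (process(C)): A:[] B:[] C:[] D:[]
After 4 (send(from=B, to=A, msg='resp')): A:[resp] B:[] C:[] D:[]
After 5 (send(from=C, to=A, msg='tick')): A:[resp,tick] B:[] C:[] D:[]
After 6 (send(from=C, to=B, msg='req')): A:[resp,tick] B:[req] C:[] D:[]
After 7 (process(B)): A:[resp,tick] B:[] C:[] D:[]
After 8 (send(from=A, to=B, msg='bye')): A:[resp,tick] B:[bye] C:[] D:[]
After 9 (send(from=D, to=C, msg='hello')): A:[resp,tick] B:[bye] C:[hello] D:[]
After 10 (process(D)): A:[resp,tick] B:[bye] C:[hello] D:[]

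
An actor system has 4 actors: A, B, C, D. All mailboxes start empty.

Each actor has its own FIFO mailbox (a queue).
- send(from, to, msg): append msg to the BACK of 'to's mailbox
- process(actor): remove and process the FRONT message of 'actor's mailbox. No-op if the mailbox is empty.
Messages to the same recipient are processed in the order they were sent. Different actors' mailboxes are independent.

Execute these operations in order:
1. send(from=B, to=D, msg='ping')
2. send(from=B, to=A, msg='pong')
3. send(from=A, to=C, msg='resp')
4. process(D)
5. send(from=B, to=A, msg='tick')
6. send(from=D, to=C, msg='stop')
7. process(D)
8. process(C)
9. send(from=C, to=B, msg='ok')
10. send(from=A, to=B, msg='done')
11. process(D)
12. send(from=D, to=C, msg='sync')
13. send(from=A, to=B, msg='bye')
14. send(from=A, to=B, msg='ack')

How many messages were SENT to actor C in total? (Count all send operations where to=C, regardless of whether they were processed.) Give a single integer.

Answer: 3

Derivation:
After 1 (send(from=B, to=D, msg='ping')): A:[] B:[] C:[] D:[ping]
After 2 (send(from=B, to=A, msg='pong')): A:[pong] B:[] C:[] D:[ping]
After 3 (send(from=A, to=C, msg='resp')): A:[pong] B:[] C:[resp] D:[ping]
After 4 (process(D)): A:[pong] B:[] C:[resp] D:[]
After 5 (send(from=B, to=A, msg='tick')): A:[pong,tick] B:[] C:[resp] D:[]
After 6 (send(from=D, to=C, msg='stop')): A:[pong,tick] B:[] C:[resp,stop] D:[]
After 7 (process(D)): A:[pong,tick] B:[] C:[resp,stop] D:[]
After 8 (process(C)): A:[pong,tick] B:[] C:[stop] D:[]
After 9 (send(from=C, to=B, msg='ok')): A:[pong,tick] B:[ok] C:[stop] D:[]
After 10 (send(from=A, to=B, msg='done')): A:[pong,tick] B:[ok,done] C:[stop] D:[]
After 11 (process(D)): A:[pong,tick] B:[ok,done] C:[stop] D:[]
After 12 (send(from=D, to=C, msg='sync')): A:[pong,tick] B:[ok,done] C:[stop,sync] D:[]
After 13 (send(from=A, to=B, msg='bye')): A:[pong,tick] B:[ok,done,bye] C:[stop,sync] D:[]
After 14 (send(from=A, to=B, msg='ack')): A:[pong,tick] B:[ok,done,bye,ack] C:[stop,sync] D:[]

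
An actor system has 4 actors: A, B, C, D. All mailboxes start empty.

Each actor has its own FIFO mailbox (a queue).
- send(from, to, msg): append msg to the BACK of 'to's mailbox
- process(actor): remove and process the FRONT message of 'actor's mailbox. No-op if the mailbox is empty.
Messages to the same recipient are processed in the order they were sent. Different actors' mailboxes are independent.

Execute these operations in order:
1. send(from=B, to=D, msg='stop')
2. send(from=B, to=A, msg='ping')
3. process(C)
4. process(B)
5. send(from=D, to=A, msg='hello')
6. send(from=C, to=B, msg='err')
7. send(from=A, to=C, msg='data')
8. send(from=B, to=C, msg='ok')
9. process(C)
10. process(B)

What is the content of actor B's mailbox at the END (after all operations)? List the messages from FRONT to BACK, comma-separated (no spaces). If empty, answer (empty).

After 1 (send(from=B, to=D, msg='stop')): A:[] B:[] C:[] D:[stop]
After 2 (send(from=B, to=A, msg='ping')): A:[ping] B:[] C:[] D:[stop]
After 3 (process(C)): A:[ping] B:[] C:[] D:[stop]
After 4 (process(B)): A:[ping] B:[] C:[] D:[stop]
After 5 (send(from=D, to=A, msg='hello')): A:[ping,hello] B:[] C:[] D:[stop]
After 6 (send(from=C, to=B, msg='err')): A:[ping,hello] B:[err] C:[] D:[stop]
After 7 (send(from=A, to=C, msg='data')): A:[ping,hello] B:[err] C:[data] D:[stop]
After 8 (send(from=B, to=C, msg='ok')): A:[ping,hello] B:[err] C:[data,ok] D:[stop]
After 9 (process(C)): A:[ping,hello] B:[err] C:[ok] D:[stop]
After 10 (process(B)): A:[ping,hello] B:[] C:[ok] D:[stop]

Answer: (empty)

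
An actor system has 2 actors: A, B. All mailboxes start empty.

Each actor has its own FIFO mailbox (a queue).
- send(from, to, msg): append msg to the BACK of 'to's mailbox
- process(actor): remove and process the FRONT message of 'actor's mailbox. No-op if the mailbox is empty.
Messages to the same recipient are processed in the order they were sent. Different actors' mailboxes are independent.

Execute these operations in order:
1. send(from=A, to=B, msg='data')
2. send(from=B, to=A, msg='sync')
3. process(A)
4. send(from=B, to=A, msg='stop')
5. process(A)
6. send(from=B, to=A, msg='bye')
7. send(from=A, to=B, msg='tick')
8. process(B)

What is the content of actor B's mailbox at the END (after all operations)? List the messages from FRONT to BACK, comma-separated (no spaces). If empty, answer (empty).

Answer: tick

Derivation:
After 1 (send(from=A, to=B, msg='data')): A:[] B:[data]
After 2 (send(from=B, to=A, msg='sync')): A:[sync] B:[data]
After 3 (process(A)): A:[] B:[data]
After 4 (send(from=B, to=A, msg='stop')): A:[stop] B:[data]
After 5 (process(A)): A:[] B:[data]
After 6 (send(from=B, to=A, msg='bye')): A:[bye] B:[data]
After 7 (send(from=A, to=B, msg='tick')): A:[bye] B:[data,tick]
After 8 (process(B)): A:[bye] B:[tick]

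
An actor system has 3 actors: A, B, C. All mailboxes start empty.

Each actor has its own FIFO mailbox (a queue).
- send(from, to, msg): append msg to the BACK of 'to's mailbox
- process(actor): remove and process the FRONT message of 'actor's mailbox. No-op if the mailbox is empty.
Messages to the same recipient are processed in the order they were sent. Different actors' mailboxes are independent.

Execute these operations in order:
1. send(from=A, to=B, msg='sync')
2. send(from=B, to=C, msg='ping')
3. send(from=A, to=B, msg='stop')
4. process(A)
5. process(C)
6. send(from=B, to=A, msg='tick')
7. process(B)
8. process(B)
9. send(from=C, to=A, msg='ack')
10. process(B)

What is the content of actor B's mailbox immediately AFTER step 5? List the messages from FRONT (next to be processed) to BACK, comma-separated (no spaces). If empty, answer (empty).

After 1 (send(from=A, to=B, msg='sync')): A:[] B:[sync] C:[]
After 2 (send(from=B, to=C, msg='ping')): A:[] B:[sync] C:[ping]
After 3 (send(from=A, to=B, msg='stop')): A:[] B:[sync,stop] C:[ping]
After 4 (process(A)): A:[] B:[sync,stop] C:[ping]
After 5 (process(C)): A:[] B:[sync,stop] C:[]

sync,stop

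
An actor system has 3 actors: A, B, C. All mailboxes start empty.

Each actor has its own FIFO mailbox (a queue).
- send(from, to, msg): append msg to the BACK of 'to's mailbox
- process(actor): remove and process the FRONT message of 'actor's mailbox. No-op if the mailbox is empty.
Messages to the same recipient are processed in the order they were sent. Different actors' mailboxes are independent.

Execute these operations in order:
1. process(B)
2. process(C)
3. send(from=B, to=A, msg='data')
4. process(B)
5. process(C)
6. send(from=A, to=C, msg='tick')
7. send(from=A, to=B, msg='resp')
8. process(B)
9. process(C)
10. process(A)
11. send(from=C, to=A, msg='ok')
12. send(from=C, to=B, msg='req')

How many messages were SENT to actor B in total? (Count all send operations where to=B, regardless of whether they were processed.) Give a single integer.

After 1 (process(B)): A:[] B:[] C:[]
After 2 (process(C)): A:[] B:[] C:[]
After 3 (send(from=B, to=A, msg='data')): A:[data] B:[] C:[]
After 4 (process(B)): A:[data] B:[] C:[]
After 5 (process(C)): A:[data] B:[] C:[]
After 6 (send(from=A, to=C, msg='tick')): A:[data] B:[] C:[tick]
After 7 (send(from=A, to=B, msg='resp')): A:[data] B:[resp] C:[tick]
After 8 (process(B)): A:[data] B:[] C:[tick]
After 9 (process(C)): A:[data] B:[] C:[]
After 10 (process(A)): A:[] B:[] C:[]
After 11 (send(from=C, to=A, msg='ok')): A:[ok] B:[] C:[]
After 12 (send(from=C, to=B, msg='req')): A:[ok] B:[req] C:[]

Answer: 2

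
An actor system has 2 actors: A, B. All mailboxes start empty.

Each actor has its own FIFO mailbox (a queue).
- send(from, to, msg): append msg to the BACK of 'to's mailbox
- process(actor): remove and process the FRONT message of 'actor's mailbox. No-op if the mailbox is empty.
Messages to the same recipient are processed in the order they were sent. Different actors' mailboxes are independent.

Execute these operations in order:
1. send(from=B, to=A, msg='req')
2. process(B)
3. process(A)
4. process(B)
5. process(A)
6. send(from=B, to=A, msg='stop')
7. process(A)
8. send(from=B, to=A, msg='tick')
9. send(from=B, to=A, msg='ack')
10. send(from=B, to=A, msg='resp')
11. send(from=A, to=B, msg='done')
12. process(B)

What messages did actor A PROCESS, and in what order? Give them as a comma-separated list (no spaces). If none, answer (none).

After 1 (send(from=B, to=A, msg='req')): A:[req] B:[]
After 2 (process(B)): A:[req] B:[]
After 3 (process(A)): A:[] B:[]
After 4 (process(B)): A:[] B:[]
After 5 (process(A)): A:[] B:[]
After 6 (send(from=B, to=A, msg='stop')): A:[stop] B:[]
After 7 (process(A)): A:[] B:[]
After 8 (send(from=B, to=A, msg='tick')): A:[tick] B:[]
After 9 (send(from=B, to=A, msg='ack')): A:[tick,ack] B:[]
After 10 (send(from=B, to=A, msg='resp')): A:[tick,ack,resp] B:[]
After 11 (send(from=A, to=B, msg='done')): A:[tick,ack,resp] B:[done]
After 12 (process(B)): A:[tick,ack,resp] B:[]

Answer: req,stop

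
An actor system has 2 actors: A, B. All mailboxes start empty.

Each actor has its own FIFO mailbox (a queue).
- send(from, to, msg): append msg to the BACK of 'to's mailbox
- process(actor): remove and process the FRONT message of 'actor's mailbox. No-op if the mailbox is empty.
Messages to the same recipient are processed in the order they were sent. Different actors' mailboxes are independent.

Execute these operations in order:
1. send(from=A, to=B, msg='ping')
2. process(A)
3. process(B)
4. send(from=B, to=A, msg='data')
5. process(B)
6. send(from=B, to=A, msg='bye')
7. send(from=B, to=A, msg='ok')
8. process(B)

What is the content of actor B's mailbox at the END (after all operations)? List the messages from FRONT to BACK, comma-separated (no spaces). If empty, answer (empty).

Answer: (empty)

Derivation:
After 1 (send(from=A, to=B, msg='ping')): A:[] B:[ping]
After 2 (process(A)): A:[] B:[ping]
After 3 (process(B)): A:[] B:[]
After 4 (send(from=B, to=A, msg='data')): A:[data] B:[]
After 5 (process(B)): A:[data] B:[]
After 6 (send(from=B, to=A, msg='bye')): A:[data,bye] B:[]
After 7 (send(from=B, to=A, msg='ok')): A:[data,bye,ok] B:[]
After 8 (process(B)): A:[data,bye,ok] B:[]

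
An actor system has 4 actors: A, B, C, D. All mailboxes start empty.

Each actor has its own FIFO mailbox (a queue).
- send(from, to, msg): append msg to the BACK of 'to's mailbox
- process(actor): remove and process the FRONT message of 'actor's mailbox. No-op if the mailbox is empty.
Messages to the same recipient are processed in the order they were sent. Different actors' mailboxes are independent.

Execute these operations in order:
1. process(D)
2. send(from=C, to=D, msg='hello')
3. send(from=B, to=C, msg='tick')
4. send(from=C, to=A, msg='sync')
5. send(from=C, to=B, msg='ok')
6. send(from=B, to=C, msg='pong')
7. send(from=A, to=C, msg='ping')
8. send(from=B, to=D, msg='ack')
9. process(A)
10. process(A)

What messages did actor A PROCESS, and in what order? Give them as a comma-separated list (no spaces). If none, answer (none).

Answer: sync

Derivation:
After 1 (process(D)): A:[] B:[] C:[] D:[]
After 2 (send(from=C, to=D, msg='hello')): A:[] B:[] C:[] D:[hello]
After 3 (send(from=B, to=C, msg='tick')): A:[] B:[] C:[tick] D:[hello]
After 4 (send(from=C, to=A, msg='sync')): A:[sync] B:[] C:[tick] D:[hello]
After 5 (send(from=C, to=B, msg='ok')): A:[sync] B:[ok] C:[tick] D:[hello]
After 6 (send(from=B, to=C, msg='pong')): A:[sync] B:[ok] C:[tick,pong] D:[hello]
After 7 (send(from=A, to=C, msg='ping')): A:[sync] B:[ok] C:[tick,pong,ping] D:[hello]
After 8 (send(from=B, to=D, msg='ack')): A:[sync] B:[ok] C:[tick,pong,ping] D:[hello,ack]
After 9 (process(A)): A:[] B:[ok] C:[tick,pong,ping] D:[hello,ack]
After 10 (process(A)): A:[] B:[ok] C:[tick,pong,ping] D:[hello,ack]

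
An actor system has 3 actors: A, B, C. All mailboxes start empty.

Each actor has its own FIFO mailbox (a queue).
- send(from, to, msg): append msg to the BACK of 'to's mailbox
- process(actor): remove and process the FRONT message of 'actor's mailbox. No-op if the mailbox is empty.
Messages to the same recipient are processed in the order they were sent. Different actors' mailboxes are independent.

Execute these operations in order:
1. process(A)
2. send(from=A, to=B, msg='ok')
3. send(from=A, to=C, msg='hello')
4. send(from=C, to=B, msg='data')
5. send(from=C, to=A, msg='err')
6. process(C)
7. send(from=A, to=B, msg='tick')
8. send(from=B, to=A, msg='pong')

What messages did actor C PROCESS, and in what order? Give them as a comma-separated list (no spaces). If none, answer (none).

Answer: hello

Derivation:
After 1 (process(A)): A:[] B:[] C:[]
After 2 (send(from=A, to=B, msg='ok')): A:[] B:[ok] C:[]
After 3 (send(from=A, to=C, msg='hello')): A:[] B:[ok] C:[hello]
After 4 (send(from=C, to=B, msg='data')): A:[] B:[ok,data] C:[hello]
After 5 (send(from=C, to=A, msg='err')): A:[err] B:[ok,data] C:[hello]
After 6 (process(C)): A:[err] B:[ok,data] C:[]
After 7 (send(from=A, to=B, msg='tick')): A:[err] B:[ok,data,tick] C:[]
After 8 (send(from=B, to=A, msg='pong')): A:[err,pong] B:[ok,data,tick] C:[]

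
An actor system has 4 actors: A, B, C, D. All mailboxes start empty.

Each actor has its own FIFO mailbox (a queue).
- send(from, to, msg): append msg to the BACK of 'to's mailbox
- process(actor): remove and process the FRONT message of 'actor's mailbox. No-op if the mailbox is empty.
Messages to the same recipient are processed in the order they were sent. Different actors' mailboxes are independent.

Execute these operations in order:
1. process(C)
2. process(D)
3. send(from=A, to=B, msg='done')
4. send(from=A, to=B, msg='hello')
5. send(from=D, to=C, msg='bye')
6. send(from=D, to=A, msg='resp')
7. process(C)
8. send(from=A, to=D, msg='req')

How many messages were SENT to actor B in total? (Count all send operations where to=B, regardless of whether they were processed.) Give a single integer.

After 1 (process(C)): A:[] B:[] C:[] D:[]
After 2 (process(D)): A:[] B:[] C:[] D:[]
After 3 (send(from=A, to=B, msg='done')): A:[] B:[done] C:[] D:[]
After 4 (send(from=A, to=B, msg='hello')): A:[] B:[done,hello] C:[] D:[]
After 5 (send(from=D, to=C, msg='bye')): A:[] B:[done,hello] C:[bye] D:[]
After 6 (send(from=D, to=A, msg='resp')): A:[resp] B:[done,hello] C:[bye] D:[]
After 7 (process(C)): A:[resp] B:[done,hello] C:[] D:[]
After 8 (send(from=A, to=D, msg='req')): A:[resp] B:[done,hello] C:[] D:[req]

Answer: 2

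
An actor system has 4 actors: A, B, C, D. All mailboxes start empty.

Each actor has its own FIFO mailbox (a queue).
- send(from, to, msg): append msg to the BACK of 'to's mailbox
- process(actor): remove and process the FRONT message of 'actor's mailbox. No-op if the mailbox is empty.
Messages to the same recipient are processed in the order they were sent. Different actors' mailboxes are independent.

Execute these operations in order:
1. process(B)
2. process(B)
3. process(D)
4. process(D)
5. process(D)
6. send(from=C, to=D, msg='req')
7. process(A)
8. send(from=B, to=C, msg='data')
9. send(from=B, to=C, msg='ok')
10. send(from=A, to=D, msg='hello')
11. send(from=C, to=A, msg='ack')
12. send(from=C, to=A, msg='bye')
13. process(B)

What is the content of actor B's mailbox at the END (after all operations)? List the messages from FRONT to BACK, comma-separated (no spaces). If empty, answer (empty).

After 1 (process(B)): A:[] B:[] C:[] D:[]
After 2 (process(B)): A:[] B:[] C:[] D:[]
After 3 (process(D)): A:[] B:[] C:[] D:[]
After 4 (process(D)): A:[] B:[] C:[] D:[]
After 5 (process(D)): A:[] B:[] C:[] D:[]
After 6 (send(from=C, to=D, msg='req')): A:[] B:[] C:[] D:[req]
After 7 (process(A)): A:[] B:[] C:[] D:[req]
After 8 (send(from=B, to=C, msg='data')): A:[] B:[] C:[data] D:[req]
After 9 (send(from=B, to=C, msg='ok')): A:[] B:[] C:[data,ok] D:[req]
After 10 (send(from=A, to=D, msg='hello')): A:[] B:[] C:[data,ok] D:[req,hello]
After 11 (send(from=C, to=A, msg='ack')): A:[ack] B:[] C:[data,ok] D:[req,hello]
After 12 (send(from=C, to=A, msg='bye')): A:[ack,bye] B:[] C:[data,ok] D:[req,hello]
After 13 (process(B)): A:[ack,bye] B:[] C:[data,ok] D:[req,hello]

Answer: (empty)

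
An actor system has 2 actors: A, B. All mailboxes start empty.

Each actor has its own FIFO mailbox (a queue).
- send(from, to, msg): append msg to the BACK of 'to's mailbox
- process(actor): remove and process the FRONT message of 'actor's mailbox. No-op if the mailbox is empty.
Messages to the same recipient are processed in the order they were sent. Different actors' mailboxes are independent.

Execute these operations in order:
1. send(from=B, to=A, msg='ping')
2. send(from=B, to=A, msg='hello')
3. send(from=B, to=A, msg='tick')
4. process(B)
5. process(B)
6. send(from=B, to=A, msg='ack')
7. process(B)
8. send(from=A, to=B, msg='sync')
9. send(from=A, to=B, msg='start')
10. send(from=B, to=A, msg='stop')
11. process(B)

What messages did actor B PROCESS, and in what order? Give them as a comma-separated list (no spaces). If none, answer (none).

Answer: sync

Derivation:
After 1 (send(from=B, to=A, msg='ping')): A:[ping] B:[]
After 2 (send(from=B, to=A, msg='hello')): A:[ping,hello] B:[]
After 3 (send(from=B, to=A, msg='tick')): A:[ping,hello,tick] B:[]
After 4 (process(B)): A:[ping,hello,tick] B:[]
After 5 (process(B)): A:[ping,hello,tick] B:[]
After 6 (send(from=B, to=A, msg='ack')): A:[ping,hello,tick,ack] B:[]
After 7 (process(B)): A:[ping,hello,tick,ack] B:[]
After 8 (send(from=A, to=B, msg='sync')): A:[ping,hello,tick,ack] B:[sync]
After 9 (send(from=A, to=B, msg='start')): A:[ping,hello,tick,ack] B:[sync,start]
After 10 (send(from=B, to=A, msg='stop')): A:[ping,hello,tick,ack,stop] B:[sync,start]
After 11 (process(B)): A:[ping,hello,tick,ack,stop] B:[start]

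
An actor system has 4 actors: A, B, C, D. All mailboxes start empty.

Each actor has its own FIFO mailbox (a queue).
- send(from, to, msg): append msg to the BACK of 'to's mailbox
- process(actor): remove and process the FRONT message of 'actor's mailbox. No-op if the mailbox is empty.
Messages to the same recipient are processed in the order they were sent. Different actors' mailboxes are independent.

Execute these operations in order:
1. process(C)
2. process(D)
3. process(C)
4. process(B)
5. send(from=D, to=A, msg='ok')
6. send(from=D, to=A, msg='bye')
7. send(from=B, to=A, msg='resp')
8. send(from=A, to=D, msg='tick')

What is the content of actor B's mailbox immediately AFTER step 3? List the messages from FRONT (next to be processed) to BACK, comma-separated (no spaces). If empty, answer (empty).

After 1 (process(C)): A:[] B:[] C:[] D:[]
After 2 (process(D)): A:[] B:[] C:[] D:[]
After 3 (process(C)): A:[] B:[] C:[] D:[]

(empty)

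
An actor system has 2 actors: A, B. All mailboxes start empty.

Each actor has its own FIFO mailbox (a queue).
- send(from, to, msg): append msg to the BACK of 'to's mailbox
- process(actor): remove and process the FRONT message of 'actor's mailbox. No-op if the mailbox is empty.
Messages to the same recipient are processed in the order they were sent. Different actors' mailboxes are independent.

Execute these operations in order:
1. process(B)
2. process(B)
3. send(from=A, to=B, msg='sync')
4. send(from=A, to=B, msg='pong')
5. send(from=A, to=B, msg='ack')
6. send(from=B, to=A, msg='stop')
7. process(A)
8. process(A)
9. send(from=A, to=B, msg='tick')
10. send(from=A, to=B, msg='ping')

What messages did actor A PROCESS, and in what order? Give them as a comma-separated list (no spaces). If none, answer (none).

Answer: stop

Derivation:
After 1 (process(B)): A:[] B:[]
After 2 (process(B)): A:[] B:[]
After 3 (send(from=A, to=B, msg='sync')): A:[] B:[sync]
After 4 (send(from=A, to=B, msg='pong')): A:[] B:[sync,pong]
After 5 (send(from=A, to=B, msg='ack')): A:[] B:[sync,pong,ack]
After 6 (send(from=B, to=A, msg='stop')): A:[stop] B:[sync,pong,ack]
After 7 (process(A)): A:[] B:[sync,pong,ack]
After 8 (process(A)): A:[] B:[sync,pong,ack]
After 9 (send(from=A, to=B, msg='tick')): A:[] B:[sync,pong,ack,tick]
After 10 (send(from=A, to=B, msg='ping')): A:[] B:[sync,pong,ack,tick,ping]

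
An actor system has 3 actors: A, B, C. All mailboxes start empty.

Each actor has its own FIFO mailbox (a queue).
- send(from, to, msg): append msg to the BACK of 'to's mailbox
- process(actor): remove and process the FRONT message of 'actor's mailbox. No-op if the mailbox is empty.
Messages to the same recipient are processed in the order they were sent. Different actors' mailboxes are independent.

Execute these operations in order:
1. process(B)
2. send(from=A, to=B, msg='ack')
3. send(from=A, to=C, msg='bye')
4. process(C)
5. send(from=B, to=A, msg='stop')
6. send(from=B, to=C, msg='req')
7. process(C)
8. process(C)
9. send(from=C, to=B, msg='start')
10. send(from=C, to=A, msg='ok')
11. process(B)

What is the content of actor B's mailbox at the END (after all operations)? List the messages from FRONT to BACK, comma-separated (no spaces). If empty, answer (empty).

Answer: start

Derivation:
After 1 (process(B)): A:[] B:[] C:[]
After 2 (send(from=A, to=B, msg='ack')): A:[] B:[ack] C:[]
After 3 (send(from=A, to=C, msg='bye')): A:[] B:[ack] C:[bye]
After 4 (process(C)): A:[] B:[ack] C:[]
After 5 (send(from=B, to=A, msg='stop')): A:[stop] B:[ack] C:[]
After 6 (send(from=B, to=C, msg='req')): A:[stop] B:[ack] C:[req]
After 7 (process(C)): A:[stop] B:[ack] C:[]
After 8 (process(C)): A:[stop] B:[ack] C:[]
After 9 (send(from=C, to=B, msg='start')): A:[stop] B:[ack,start] C:[]
After 10 (send(from=C, to=A, msg='ok')): A:[stop,ok] B:[ack,start] C:[]
After 11 (process(B)): A:[stop,ok] B:[start] C:[]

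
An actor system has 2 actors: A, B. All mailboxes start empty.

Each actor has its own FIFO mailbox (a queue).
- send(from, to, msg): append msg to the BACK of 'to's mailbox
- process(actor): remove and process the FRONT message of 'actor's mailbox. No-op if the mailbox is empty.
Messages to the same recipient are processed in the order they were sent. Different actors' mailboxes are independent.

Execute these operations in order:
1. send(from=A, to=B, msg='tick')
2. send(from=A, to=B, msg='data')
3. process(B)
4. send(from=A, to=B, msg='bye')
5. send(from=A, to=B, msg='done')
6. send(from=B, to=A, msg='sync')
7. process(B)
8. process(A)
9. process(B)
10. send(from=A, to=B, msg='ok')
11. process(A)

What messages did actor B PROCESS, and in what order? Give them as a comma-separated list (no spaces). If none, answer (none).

After 1 (send(from=A, to=B, msg='tick')): A:[] B:[tick]
After 2 (send(from=A, to=B, msg='data')): A:[] B:[tick,data]
After 3 (process(B)): A:[] B:[data]
After 4 (send(from=A, to=B, msg='bye')): A:[] B:[data,bye]
After 5 (send(from=A, to=B, msg='done')): A:[] B:[data,bye,done]
After 6 (send(from=B, to=A, msg='sync')): A:[sync] B:[data,bye,done]
After 7 (process(B)): A:[sync] B:[bye,done]
After 8 (process(A)): A:[] B:[bye,done]
After 9 (process(B)): A:[] B:[done]
After 10 (send(from=A, to=B, msg='ok')): A:[] B:[done,ok]
After 11 (process(A)): A:[] B:[done,ok]

Answer: tick,data,bye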